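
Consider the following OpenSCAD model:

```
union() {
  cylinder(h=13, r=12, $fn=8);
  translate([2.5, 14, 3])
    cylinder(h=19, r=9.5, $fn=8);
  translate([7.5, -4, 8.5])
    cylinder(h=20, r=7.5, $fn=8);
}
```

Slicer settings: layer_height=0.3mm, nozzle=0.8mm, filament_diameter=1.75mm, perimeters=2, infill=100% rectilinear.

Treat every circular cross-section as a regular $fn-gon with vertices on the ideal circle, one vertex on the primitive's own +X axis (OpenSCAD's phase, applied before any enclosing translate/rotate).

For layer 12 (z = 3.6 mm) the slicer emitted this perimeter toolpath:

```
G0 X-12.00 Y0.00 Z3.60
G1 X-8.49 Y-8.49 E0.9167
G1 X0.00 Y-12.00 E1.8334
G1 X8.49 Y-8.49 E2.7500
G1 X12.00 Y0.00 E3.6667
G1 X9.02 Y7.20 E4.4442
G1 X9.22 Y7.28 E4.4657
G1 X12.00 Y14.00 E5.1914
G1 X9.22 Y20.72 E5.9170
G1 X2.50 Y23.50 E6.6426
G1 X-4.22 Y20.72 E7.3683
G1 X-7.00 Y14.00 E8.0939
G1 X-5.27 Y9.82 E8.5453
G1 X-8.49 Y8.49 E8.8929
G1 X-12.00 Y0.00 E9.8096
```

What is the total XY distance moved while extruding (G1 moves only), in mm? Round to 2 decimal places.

98.31 mm

Sum the Euclidean lengths of each G1 segment: total = 98.31 mm.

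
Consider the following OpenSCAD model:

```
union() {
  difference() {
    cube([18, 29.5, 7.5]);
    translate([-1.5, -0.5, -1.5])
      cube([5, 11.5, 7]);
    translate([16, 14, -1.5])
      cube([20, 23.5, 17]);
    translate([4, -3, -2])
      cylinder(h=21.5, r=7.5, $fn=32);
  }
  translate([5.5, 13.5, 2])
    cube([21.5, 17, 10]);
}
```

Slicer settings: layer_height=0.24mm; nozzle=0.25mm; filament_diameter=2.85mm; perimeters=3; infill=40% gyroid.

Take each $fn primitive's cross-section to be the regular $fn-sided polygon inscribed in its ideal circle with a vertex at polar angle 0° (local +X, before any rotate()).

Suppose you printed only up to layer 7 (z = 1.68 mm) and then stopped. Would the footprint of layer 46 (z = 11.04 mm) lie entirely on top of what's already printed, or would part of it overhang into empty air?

part overhangs

Compare the two slices. At z = 1.68: the 18×29.5 cube contributes its full rectangle (area 531.00 mm²); the cube at (-1.5, -0.5) (footprint 5×11.5) is included at this height (area 57.50 mm²); the cube at (16, 14) (footprint 20×23.5) is included at this height (area 470.00 mm²); the r=7.5 cylinder at (4, -3) gives a regular 32-gon of circumradius 7.5 (constant along its height) (area = (32/2)·7.500²·sin(360°/32) = 175.58 mm²); Subtracting the remaining from the first: starting from the 18×29.5 cube (531.00 mm²), the 5×11.5 cube at (-1.5, -0.5) partially overlaps it — only the 38.50 mm² overlap (of its 57.50 mm²) is removed, clipping the outline; the 20×23.5 cube at (16, 14) partially overlaps it — only the 31.00 mm² overlap (of its 470.00 mm²) is removed, clipping the outline; the r=7.5 cylinder at (4, -3) partially overlaps it — only the 24.32 mm² overlap (of its 175.58 mm²) is removed, clipping the outline — area = 437.18 mm²; the cube at (5.5, 13.5) is absent (z outside [2, 12]); Taking the union: only the result so far is present, so the union is just that shape — area = 437.18 mm². At z = 11.04: the cube does not reach this height (z outside [0, 7.5]); the cube at (-1.5, -0.5) is absent (z outside [-1.5, 5.5]); the cube at (16, 14) (footprint 20×23.5) is included at this height (area 470.00 mm²); the r=7.5 cylinder at (4, -3) gives a regular 32-gon of circumradius 7.5 (constant along its height) (area = (32/2)·7.500²·sin(360°/32) = 175.58 mm²); Subtracting the remaining from the first: the first operand is absent here, so nothing remains; the cube at (5.5, 13.5) is present — its section is the full 21.5×17 rectangle (area 365.50 mm²); Taking the union: only the 21.5×17 cube at (5.5, 13.5) is present, so the union is just that shape — area = 365.50 mm². Checking containment: at z = 11.04 the cross-section extends beyond the z = 1.68 cross-section by about 196.50 mm².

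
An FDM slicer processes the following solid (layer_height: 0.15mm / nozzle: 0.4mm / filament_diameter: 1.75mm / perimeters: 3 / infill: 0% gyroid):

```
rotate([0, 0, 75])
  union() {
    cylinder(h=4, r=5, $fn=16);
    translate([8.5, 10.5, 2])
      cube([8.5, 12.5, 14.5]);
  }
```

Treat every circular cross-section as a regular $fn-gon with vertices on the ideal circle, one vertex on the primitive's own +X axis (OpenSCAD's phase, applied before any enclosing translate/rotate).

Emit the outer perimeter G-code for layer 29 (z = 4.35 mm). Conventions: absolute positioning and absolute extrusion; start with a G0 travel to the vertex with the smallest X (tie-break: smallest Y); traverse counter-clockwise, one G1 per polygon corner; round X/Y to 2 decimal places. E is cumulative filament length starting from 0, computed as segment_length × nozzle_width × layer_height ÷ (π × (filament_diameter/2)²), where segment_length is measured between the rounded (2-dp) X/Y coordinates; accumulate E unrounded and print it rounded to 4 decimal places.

At z = 4.35 mm: the cylinder is not intersected at this z (z outside [0, 4]); the cube at (8.5, 10.5) (footprint 8.5×12.5) is included at this height; Taking the union: only the 8.5×12.5 cube at (8.5, 10.5) is present, so the union is just that shape — 1 connected region; (rotated 75° about Z; rotation is an isometry so areas/perimeters/island counts are preserved). The outline is a single polygon with 4 vertices. Extrusion per mm of travel: 0.4 × 0.15 / (π × 0.875²) = 0.024945. Accumulating E over each segment gives final E = 1.0479.

G0 X-20.02 Y14.16 Z4.35
G1 X-7.94 Y10.93 E0.3119
G1 X-5.74 Y19.14 E0.5239
G1 X-17.82 Y22.37 E0.8359
G1 X-20.02 Y14.16 E1.0479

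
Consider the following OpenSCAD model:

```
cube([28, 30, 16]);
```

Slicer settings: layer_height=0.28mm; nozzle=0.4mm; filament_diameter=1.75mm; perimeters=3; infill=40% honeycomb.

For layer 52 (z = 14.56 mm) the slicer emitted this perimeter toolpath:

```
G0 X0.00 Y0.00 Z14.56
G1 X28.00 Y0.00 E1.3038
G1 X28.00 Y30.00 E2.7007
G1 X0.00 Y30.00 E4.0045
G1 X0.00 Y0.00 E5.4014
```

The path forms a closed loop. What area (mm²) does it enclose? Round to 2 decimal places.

840.00 mm²

Apply the shoelace formula to the sequence of (X, Y) vertices; enclosed area = 840.00 mm².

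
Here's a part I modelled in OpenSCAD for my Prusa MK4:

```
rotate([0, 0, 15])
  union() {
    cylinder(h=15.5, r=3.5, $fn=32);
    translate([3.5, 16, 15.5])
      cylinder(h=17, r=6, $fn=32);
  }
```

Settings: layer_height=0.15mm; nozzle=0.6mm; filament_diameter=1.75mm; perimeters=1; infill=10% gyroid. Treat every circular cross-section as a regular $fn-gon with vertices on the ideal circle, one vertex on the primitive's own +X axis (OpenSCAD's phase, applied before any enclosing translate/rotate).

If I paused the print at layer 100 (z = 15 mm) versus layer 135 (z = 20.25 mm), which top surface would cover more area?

Layer 100 (z = 15): the cylinder: section is a regular 32-gon, circumradius r=3.5 (area = (32/2)·3.500²·sin(360°/32) = 38.24 mm²); the cylinder at (3.5, 16) is not intersected at this z (z outside [15.5, 32.5]); Combining (union): only the r=3.5 cylinder is present, so the union is just that shape — area = 38.24 mm²; (whole slice rotated 15° about Z — lengths, areas and connectivity unchanged). So its area = 38.24 mm². Layer 135 (z = 20.25): the cylinder is absent (z outside [0, 15.5]); the r=6 cylinder at (3.5, 16) gives a regular 32-gon of circumradius 6 (constant along its height) (area = (32/2)·6.000²·sin(360°/32) = 112.37 mm²); Combining (union): only the r=6 cylinder at (3.5, 16) is present, so the union is just that shape — area = 112.37 mm²; (whole slice rotated 15° about Z — lengths, areas and connectivity unchanged). So its area = 112.37 mm². Layer 135 is larger (112.37 vs 38.24 mm²).

layer 135 (z = 20.25 mm)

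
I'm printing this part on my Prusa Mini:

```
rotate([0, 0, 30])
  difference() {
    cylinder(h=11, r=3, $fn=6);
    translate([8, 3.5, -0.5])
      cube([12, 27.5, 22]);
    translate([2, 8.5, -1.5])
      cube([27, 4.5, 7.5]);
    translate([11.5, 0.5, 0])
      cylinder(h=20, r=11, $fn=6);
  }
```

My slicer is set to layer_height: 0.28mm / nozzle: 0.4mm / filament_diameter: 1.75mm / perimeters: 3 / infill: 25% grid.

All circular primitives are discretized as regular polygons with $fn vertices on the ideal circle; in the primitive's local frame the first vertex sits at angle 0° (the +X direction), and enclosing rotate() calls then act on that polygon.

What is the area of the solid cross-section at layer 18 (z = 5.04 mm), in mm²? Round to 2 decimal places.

18.04 mm²

At z = 5.04 mm: the r=3 cylinder gives a regular 6-gon of circumradius 3 (constant along its height) (area = (6/2)·3.000²·sin(360°/6) = 23.38 mm²); the cube at (8, 3.5) is present — its section is the full 12×27.5 rectangle (area 330.00 mm²); the cube at (2, 8.5) is present — its section is the full 27×4.5 rectangle (area 121.50 mm²); the r=11 cylinder at (11.5, 0.5) gives a regular 6-gon of circumradius 11 (constant along its height) (area = (6/2)·11.000²·sin(360°/6) = 314.37 mm²); Taking the first minus the rest: starting from the r=3 cylinder (23.38 mm²), the 12×27.5 cube at (8, 3.5) misses the remaining region (no effect); the 27×4.5 cube at (2, 8.5) misses the remaining region (no effect); the r=11 cylinder at (11.5, 0.5) partially overlaps it — only the 5.34 mm² overlap (of its 314.37 mm²) is removed, clipping the outline — area = 18.04 mm²; (whole slice rotated 30° about Z — lengths, areas and connectivity unchanged). Overall, the cross-section is a single solid region. Net area = 18.04 mm².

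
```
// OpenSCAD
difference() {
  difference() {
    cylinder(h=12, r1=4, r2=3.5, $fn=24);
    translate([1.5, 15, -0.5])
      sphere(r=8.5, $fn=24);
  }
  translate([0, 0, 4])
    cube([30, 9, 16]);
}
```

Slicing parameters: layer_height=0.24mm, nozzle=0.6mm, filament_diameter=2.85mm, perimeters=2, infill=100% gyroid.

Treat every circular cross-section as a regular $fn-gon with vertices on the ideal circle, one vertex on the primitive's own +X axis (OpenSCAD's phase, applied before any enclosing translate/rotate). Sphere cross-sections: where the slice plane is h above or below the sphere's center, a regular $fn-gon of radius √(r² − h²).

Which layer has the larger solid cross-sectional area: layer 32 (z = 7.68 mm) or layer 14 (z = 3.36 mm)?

layer 14 (z = 3.36 mm)

Layer 32 (z = 7.68): the cone (r1=4→r2=3.5) has section circumradius 3.680 here — a regular 24-gon (area = (24/2)·3.680²·sin(360°/24) = 42.06 mm²); the r=8.5 sphere at (1.5, 15) slices to a regular 24-gon of circumradius 2.310 (√(r²−h²) with h=8.18 from center) (area = (24/2)·2.310²·sin(360°/24) = 16.58 mm²); Subtracting the remaining from the first: starting from the cone (42.06 mm²), the r=8.5 sphere at (1.5, 15) misses the remaining region (no effect) — area = 42.06 mm²; the cube (footprint 30×9) is included at this height (area 270.00 mm²); Subtracting the remaining from the first: starting from the result so far (42.06 mm²), the 30×9 cube partially overlaps it — only the 10.52 mm² overlap (of its 270.00 mm²) is removed, clipping the outline — area = 31.55 mm². So its area = 31.55 mm². Layer 14 (z = 3.36): the cone contributes a regular 24-gon of circumradius 3.860 (interpolated between r1=4 and r2=3.5 at t=0.280) (area = (24/2)·3.860²·sin(360°/24) = 46.28 mm²); the sphere at (1.5, 15): section is a regular 24-gon, circumradius = √(r²−h²) = √(8.5²−3.86²) = 7.573 (area = (24/2)·7.573²·sin(360°/24) = 178.12 mm²); Subtracting the remaining from the first: starting from the cone (46.28 mm²), the r=8.5 sphere at (1.5, 15) misses the remaining region (no effect) — area = 46.28 mm²; the cube does not reach this height (z outside [4, 20]); After the difference (first − rest): none of the subtracted shapes is present at this height, so the result so far is unchanged — area = 46.28 mm². So its area = 46.28 mm². Layer 14 is larger (46.28 vs 31.55 mm²).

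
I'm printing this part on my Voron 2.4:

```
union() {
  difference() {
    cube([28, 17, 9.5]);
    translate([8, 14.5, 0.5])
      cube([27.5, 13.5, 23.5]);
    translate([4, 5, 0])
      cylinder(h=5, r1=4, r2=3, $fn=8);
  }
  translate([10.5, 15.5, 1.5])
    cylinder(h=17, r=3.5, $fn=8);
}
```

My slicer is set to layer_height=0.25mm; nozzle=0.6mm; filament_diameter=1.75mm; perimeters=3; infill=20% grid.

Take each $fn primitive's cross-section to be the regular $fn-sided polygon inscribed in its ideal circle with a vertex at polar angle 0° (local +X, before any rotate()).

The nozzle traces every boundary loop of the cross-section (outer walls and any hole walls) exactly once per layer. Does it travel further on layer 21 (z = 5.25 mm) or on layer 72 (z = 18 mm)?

Layer 21 (z = 5.25): the cube (footprint 28×17) is included at this height (perimeter 90.00 mm); the 27.5×13.5 cube at (8, 14.5) contributes its full rectangle (perimeter 82.00 mm); the cone at (4, 5) is absent (z outside [0, 5]); Subtracting the remaining from the first: starting from the 28×17 cube, the 27.5×13.5 cube at (8, 14.5) partially overlaps it — only the 50.00 mm² overlap (of its 371.25 mm²) is removed, clipping the outline — boundary = 90.00 mm; the r=3.5 cylinder at (10.5, 15.5) gives a regular 8-gon of circumradius 3.5 (constant along its height) (perimeter = 2·8·3.500·sin(180°/8) = 21.43 mm); Taking the union: the regions partially overlap (shared area 12.57 mm²), so the edge portions inside another operand are dropped and the merged outline is re-measured after clipping — boundary = 91.71 mm. So its perimeter = 91.71 mm. Layer 72 (z = 18): the cube is absent (z outside [0, 9.5]); the 27.5×13.5 cube at (8, 14.5) contributes its full rectangle (perimeter 82.00 mm); the cone at (4, 5) does not reach this height (z outside [0, 5]); Subtracting the remaining from the first: the first operand is absent here, so nothing remains; the cylinder at (10.5, 15.5): section is a regular 8-gon, circumradius r=3.5 (perimeter = 2·8·3.500·sin(180°/8) = 21.43 mm); Combining (union): only the r=3.5 cylinder at (10.5, 15.5) is present, so the union is just that shape — boundary = 21.43 mm. So its perimeter = 21.43 mm. Layer 21 is larger (91.71 vs 21.43 mm).

layer 21 (z = 5.25 mm)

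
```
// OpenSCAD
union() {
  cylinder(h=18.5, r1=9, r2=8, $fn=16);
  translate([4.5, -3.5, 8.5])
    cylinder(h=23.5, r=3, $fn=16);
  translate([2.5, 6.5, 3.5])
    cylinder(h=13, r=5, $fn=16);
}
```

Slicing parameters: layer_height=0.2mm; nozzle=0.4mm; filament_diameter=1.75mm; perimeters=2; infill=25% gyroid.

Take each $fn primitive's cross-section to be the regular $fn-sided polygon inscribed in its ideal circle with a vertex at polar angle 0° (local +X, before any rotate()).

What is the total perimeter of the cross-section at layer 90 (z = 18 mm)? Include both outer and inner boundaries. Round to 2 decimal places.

50.68 mm

At z = 18 mm: the cone contributes a regular 16-gon of circumradius 8.027 (interpolated between r1=9 and r2=8 at t=0.973) (perimeter = 2·16·8.027·sin(180°/16) = 50.11 mm); the r=3 cylinder at (4.5, -3.5) gives a regular 16-gon of circumradius 3 (constant along its height) (perimeter = 2·16·3.000·sin(180°/16) = 18.73 mm); the cylinder at (2.5, 6.5) does not reach this height (z outside [3.5, 16.5]); Merging all regions: the regions partially overlap (shared area 25.19 mm²), so the edge portions inside another operand are dropped and the merged outline is re-measured after clipping — boundary = 50.68 mm. Overall, the cross-section is a single solid region. Total boundary length (outer) = 50.68 mm.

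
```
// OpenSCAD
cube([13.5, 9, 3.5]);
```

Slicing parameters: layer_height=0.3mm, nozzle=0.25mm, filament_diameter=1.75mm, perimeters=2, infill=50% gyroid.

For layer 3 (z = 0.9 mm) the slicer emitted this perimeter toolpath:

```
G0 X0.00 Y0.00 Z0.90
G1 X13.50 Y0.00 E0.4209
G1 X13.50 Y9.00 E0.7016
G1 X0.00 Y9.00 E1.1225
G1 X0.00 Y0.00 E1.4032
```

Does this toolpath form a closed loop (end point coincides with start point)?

yes

Start point (G0): (0.00, 0.00). End point (last G1): the path returns to the start — closed.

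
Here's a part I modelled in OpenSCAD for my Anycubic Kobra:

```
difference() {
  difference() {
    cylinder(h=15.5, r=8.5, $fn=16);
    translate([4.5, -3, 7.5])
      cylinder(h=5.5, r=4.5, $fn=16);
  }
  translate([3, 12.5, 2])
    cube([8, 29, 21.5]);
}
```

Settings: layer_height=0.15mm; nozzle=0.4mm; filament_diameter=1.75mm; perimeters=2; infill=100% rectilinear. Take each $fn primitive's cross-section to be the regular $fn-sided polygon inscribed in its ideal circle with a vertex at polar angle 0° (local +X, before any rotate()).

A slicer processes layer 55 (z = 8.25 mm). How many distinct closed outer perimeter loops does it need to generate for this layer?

At z = 8.25 mm: the r=8.5 cylinder gives a regular 16-gon of circumradius 8.5 (constant along its height); the r=4.5 cylinder at (4.5, -3) gives a regular 16-gon of circumradius 4.5 (constant along its height); Subtracting the remaining from the first: starting from the r=8.5 cylinder, the r=4.5 cylinder at (4.5, -3) partially overlaps it — only the 53.29 mm² overlap (of its 61.99 mm²) is removed, clipping the outline — 1 connected region; the cube at (3, 12.5) is present — its section is the full 8×29 rectangle; Taking the first minus the rest: starting from that combined region, the 8×29 cube at (3, 12.5) misses the remaining region (no effect) — 1 connected region. The result has 1 disconnected region.

1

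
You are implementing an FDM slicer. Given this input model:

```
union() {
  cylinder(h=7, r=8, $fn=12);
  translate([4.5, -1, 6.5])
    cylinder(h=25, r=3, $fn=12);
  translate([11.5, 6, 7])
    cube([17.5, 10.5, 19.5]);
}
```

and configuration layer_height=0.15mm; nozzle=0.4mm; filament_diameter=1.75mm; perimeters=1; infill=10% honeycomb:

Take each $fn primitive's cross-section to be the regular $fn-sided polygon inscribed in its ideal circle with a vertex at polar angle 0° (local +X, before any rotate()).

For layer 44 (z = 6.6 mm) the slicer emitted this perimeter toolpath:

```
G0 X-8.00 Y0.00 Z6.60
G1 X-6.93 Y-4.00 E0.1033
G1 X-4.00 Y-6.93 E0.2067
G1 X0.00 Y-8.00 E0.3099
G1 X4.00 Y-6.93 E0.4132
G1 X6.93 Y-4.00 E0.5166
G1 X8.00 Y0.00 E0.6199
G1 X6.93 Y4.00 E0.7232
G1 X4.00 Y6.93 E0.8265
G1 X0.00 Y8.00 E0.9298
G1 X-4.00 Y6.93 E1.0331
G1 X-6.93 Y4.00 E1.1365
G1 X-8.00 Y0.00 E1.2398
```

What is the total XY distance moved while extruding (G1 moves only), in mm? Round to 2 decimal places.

Sum the Euclidean lengths of each G1 segment: total = 49.70 mm.

49.70 mm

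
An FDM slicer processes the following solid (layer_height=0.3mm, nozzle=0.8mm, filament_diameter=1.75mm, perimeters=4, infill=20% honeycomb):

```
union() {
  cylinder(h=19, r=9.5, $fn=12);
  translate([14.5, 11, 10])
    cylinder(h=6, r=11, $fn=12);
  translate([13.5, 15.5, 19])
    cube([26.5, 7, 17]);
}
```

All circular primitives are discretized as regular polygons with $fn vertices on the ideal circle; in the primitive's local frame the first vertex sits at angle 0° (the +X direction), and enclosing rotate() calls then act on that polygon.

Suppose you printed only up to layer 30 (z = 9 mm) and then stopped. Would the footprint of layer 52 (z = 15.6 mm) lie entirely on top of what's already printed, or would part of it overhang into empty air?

Compare the two slices. At z = 9: the cylinder: section is a regular 12-gon, circumradius r=9.5 (area = (12/2)·9.500²·sin(360°/12) = 270.75 mm²); the cylinder at (14.5, 11) is not intersected at this z (z outside [10, 16]); the cube at (13.5, 15.5) does not reach this height (z outside [19, 36]); Merging all regions: only the r=9.5 cylinder is present, so the union is just that shape — area = 270.75 mm². At z = 15.6: the r=9.5 cylinder contributes a regular 12-gon of circumradius 9.5 (area = (12/2)·9.500²·sin(360°/12) = 270.75 mm²); the cylinder at (14.5, 11): section is a regular 12-gon, circumradius r=11 (area = (12/2)·11.000²·sin(360°/12) = 363.00 mm²); the cube at (13.5, 15.5) does not reach this height (z outside [19, 36]); Taking the union: the regions partially overlap — summed areas 633.75 mm² minus the doubly-counted overlap 10.29 mm² gives 623.46 mm² — area = 623.46 mm². Checking containment: at z = 15.6 the cross-section extends beyond the z = 9 cross-section by about 352.71 mm².

part overhangs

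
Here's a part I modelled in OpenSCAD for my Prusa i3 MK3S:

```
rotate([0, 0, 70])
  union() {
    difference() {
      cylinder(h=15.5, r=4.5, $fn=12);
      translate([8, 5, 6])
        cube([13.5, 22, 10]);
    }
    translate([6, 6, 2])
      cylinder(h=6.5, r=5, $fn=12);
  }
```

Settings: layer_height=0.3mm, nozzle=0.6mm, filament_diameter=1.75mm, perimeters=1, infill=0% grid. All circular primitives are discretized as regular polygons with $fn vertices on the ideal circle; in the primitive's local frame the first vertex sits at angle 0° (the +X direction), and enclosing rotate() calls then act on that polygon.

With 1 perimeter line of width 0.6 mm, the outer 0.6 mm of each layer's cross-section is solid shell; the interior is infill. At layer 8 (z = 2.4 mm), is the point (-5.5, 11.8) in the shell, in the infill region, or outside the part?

At z = 2.4 mm: the r=4.5 cylinder contributes a regular 12-gon of circumradius 4.5; the cube at (8, 5) is not intersected at this z (z outside [6, 16]); Taking the first minus the rest: none of the subtracted shapes is present at this height, so the r=4.5 cylinder is unchanged — 1 connected region; the r=5 cylinder at (6, 6) contributes a regular 12-gon of circumradius 5; Merging all regions: the regions partially overlap (shared area 2.11 mm²), so overlapping operands fuse into one piece — 1 connected region; (whole slice rotated 70° about Z — lengths, areas and connectivity unchanged). Overall, the cross-section is a single solid region. Undo the 70° rotation: the query point maps to (9.207, 9.204) in the un-rotated model frame. The nearest boundary edge runs (8.50, 10.33)→(10.33, 8.50); distance from the point to it = 0.30 mm. The point is inside the cross-section, 0.30 mm from the nearest boundary — within the 0.6 mm shell band (1 × 0.6).

shell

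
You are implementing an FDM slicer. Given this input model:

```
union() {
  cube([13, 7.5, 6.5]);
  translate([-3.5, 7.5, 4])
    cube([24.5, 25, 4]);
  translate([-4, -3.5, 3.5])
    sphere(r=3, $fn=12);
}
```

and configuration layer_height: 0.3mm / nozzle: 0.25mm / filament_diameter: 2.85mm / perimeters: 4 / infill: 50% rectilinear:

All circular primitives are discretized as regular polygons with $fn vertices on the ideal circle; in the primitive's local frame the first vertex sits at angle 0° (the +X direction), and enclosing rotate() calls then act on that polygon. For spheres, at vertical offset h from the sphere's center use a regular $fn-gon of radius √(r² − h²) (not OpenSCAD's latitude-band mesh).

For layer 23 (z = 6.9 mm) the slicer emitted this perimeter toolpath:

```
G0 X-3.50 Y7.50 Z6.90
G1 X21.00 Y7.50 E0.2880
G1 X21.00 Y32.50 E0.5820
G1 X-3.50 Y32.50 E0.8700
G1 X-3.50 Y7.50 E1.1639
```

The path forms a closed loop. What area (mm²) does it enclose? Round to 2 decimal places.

Apply the shoelace formula to the sequence of (X, Y) vertices; enclosed area = 612.50 mm².

612.50 mm²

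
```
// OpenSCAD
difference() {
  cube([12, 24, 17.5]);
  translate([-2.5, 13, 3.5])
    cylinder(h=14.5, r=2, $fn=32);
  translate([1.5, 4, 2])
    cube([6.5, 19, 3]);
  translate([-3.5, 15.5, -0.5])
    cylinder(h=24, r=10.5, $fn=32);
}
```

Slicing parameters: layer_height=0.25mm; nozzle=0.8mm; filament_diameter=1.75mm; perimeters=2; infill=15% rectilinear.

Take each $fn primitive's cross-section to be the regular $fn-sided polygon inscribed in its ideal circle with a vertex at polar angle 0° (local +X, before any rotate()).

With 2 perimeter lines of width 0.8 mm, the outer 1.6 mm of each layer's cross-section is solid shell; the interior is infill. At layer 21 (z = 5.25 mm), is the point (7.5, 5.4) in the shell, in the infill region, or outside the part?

infill

At z = 5.25 mm: the cube is present — its section is the full 12×24 rectangle; the r=2 cylinder at (-2.5, 13) gives a regular 32-gon of circumradius 2 (constant along its height); the cube at (1.5, 4) does not reach this height (z outside [2, 5]); the r=10.5 cylinder at (-3.5, 15.5) contributes a regular 32-gon of circumradius 10.5; Taking the first minus the rest: starting from the 12×24 cube, the r=2 cylinder at (-2.5, 13) misses the remaining region (no effect); the r=10.5 cylinder at (-3.5, 15.5) partially overlaps it — only the 98.21 mm² overlap (of its 344.14 mm²) is removed, clipping the outline — 1 connected region. Overall, the cross-section is a single solid region. The nearest boundary edge runs (3.92, 8.08)→(5.23, 9.67); distance from the point to it = 4.46 mm. The point is inside the cross-section and 4.46 mm from the nearest boundary — more than the 1.6 mm shell width (2 × 0.8), so it's in the infill interior.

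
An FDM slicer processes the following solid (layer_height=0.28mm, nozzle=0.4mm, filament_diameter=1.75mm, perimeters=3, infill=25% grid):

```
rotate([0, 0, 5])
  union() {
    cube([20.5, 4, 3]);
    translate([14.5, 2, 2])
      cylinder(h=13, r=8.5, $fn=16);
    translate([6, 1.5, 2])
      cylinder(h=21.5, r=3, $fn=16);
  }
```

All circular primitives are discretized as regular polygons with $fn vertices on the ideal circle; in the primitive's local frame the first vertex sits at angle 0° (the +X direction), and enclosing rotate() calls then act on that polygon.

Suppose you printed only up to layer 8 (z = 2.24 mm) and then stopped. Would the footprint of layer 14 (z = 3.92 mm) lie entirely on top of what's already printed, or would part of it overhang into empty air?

entirely on top

Compare the two slices. At z = 2.24: the cube is present — its section is the full 20.5×4 rectangle (area 82.00 mm²); the cylinder at (14.5, 2): section is a regular 16-gon, circumradius r=8.5 (area = (16/2)·8.500²·sin(360°/16) = 221.19 mm²); the r=3 cylinder at (6, 1.5) contributes a regular 16-gon of circumradius 3 (area = (16/2)·3.000²·sin(360°/16) = 27.55 mm²); Combining (union): the regions partially overlap — summed areas 330.74 mm² minus the doubly-counted overlap 80.64 mm² gives 250.10 mm² — area = 250.10 mm²; (rotated 5° about Z; rotation is an isometry so areas/perimeters/island counts are preserved). At z = 3.92: the cube is not intersected at this z (z outside [0, 3]); the r=8.5 cylinder at (14.5, 2) contributes a regular 16-gon of circumradius 8.5 (area = (16/2)·8.500²·sin(360°/16) = 221.19 mm²); the r=3 cylinder at (6, 1.5) contributes a regular 16-gon of circumradius 3 (area = (16/2)·3.000²·sin(360°/16) = 27.55 mm²); Combining (union): the regions partially overlap — summed areas 248.74 mm² minus the doubly-counted overlap 12.00 mm² gives 236.74 mm² — area = 236.74 mm²; (whole slice rotated 5° about Z — lengths, areas and connectivity unchanged). Checking containment: the cross-section at z = 3.92 is a subset of the cross-section at z = 2.24.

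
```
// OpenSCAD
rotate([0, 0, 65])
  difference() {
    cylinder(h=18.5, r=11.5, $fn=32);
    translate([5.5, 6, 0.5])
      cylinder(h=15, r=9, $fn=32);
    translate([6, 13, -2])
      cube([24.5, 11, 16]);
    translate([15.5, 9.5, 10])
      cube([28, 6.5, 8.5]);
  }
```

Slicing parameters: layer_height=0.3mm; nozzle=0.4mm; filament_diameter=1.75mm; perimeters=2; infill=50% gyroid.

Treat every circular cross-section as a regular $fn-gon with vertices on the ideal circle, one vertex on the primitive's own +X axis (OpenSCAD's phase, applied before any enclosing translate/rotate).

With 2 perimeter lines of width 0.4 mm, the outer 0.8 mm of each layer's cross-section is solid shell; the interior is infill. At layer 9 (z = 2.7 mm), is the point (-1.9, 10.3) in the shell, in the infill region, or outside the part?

outside

At z = 2.7 mm: the cylinder: section is a regular 32-gon, circumradius r=11.5; the r=9 cylinder at (5.5, 6) gives a regular 32-gon of circumradius 9 (constant along its height); the cube at (6, 13) (footprint 24.5×11) is included at this height; the cube at (15.5, 9.5) is absent (z outside [10, 18.5]); Taking the first minus the rest: starting from the r=11.5 cylinder, the r=9 cylinder at (5.5, 6) partially overlaps it — only the 162.54 mm² overlap (of its 252.84 mm²) is removed, clipping the outline; the 24.5×11 cube at (6, 13) misses the remaining region (no effect) — 1 connected region; (rotated 65° about Z; rotation is an isometry so areas/perimeters/island counts are preserved). Overall, the cross-section is a single solid region. Undo the 65° rotation: the query point maps to (8.532, 6.075) in the un-rotated model frame. The nearest boundary edge runs (10.50, -1.48)→(11.43, -0.72); distance from the point to it = 7.39 mm. The point is not inside any of the regions above, so it lies outside the cross-section (7.39 mm from the nearest boundary).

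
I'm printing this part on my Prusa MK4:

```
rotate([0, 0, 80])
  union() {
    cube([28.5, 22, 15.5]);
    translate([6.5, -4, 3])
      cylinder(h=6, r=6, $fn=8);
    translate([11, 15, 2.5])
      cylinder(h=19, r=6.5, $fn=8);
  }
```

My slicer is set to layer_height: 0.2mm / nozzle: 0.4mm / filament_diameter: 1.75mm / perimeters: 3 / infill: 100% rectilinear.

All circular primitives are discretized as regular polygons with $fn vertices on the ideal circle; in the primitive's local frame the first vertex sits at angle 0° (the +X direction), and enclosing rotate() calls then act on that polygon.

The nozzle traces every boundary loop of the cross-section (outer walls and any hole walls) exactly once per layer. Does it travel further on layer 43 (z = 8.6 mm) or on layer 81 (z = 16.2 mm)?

layer 43 (z = 8.6 mm)

Layer 43 (z = 8.6): the cube (footprint 28.5×22) is included at this height (perimeter 101.00 mm); the cylinder at (6.5, -4): section is a regular 8-gon, circumradius r=6 (perimeter = 2·8·6.000·sin(180°/8) = 36.74 mm); the r=6.5 cylinder at (11, 15) gives a regular 8-gon of circumradius 6.5 (constant along its height) (perimeter = 2·8·6.500·sin(180°/8) = 39.80 mm); Merging all regions: the regions partially overlap (shared area 129.04 mm²), so the edge portions inside another operand are dropped and the merged outline is re-measured after clipping — boundary = 119.34 mm; (rotated 80° about Z; rotation is an isometry so areas/perimeters/island counts are preserved). So its perimeter = 119.34 mm. Layer 81 (z = 16.2): the cube is not intersected at this z (z outside [0, 15.5]); the cylinder at (6.5, -4) is absent (z outside [3, 9]); the r=6.5 cylinder at (11, 15) contributes a regular 8-gon of circumradius 6.5 (perimeter = 2·8·6.500·sin(180°/8) = 39.80 mm); Combining (union): only the r=6.5 cylinder at (11, 15) is present, so the union is just that shape — boundary = 39.80 mm; (rotated 80° about Z; rotation is an isometry so areas/perimeters/island counts are preserved). So its perimeter = 39.80 mm. Layer 43 is larger (119.34 vs 39.80 mm).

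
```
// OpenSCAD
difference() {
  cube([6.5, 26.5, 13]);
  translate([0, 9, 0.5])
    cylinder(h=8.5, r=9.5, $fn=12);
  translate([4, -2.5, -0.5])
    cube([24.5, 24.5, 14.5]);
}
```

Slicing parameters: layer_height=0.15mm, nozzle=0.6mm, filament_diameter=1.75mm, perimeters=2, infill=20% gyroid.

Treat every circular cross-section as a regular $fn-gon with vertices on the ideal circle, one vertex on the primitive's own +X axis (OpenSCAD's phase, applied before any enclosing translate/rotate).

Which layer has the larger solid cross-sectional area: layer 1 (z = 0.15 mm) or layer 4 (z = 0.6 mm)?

layer 1 (z = 0.15 mm)

Layer 1 (z = 0.15): the cube (footprint 6.5×26.5) is included at this height (area 172.25 mm²); the cylinder at (0, 9) does not reach this height (z outside [0.5, 9]); the cube at (4, -2.5) (footprint 24.5×24.5) is included at this height (area 600.25 mm²); Subtracting the remaining from the first: starting from the 6.5×26.5 cube (172.25 mm²), the 24.5×24.5 cube at (4, -2.5) partially overlaps it — only the 55.00 mm² overlap (of its 600.25 mm²) is removed, clipping the outline — area = 117.25 mm². So its area = 117.25 mm². Layer 4 (z = 0.6): the cube is present — its section is the full 6.5×26.5 rectangle (area 172.25 mm²); the cylinder at (0, 9): section is a regular 12-gon, circumradius r=9.5 (area = (12/2)·9.500²·sin(360°/12) = 270.75 mm²); the cube at (4, -2.5) is present — its section is the full 24.5×24.5 rectangle (area 600.25 mm²); Subtracting the remaining from the first: starting from the 6.5×26.5 cube (172.25 mm²), the r=9.5 cylinder at (0, 9) partially overlaps it — only the 109.47 mm² overlap (of its 270.75 mm²) is removed, clipping the outline; the 24.5×24.5 cube at (4, -2.5) partially overlaps it — only the 16.78 mm² overlap (of its 600.25 mm²) is removed, clipping the outline — area = 46.00 mm². So its area = 46.00 mm². Layer 1 is larger (117.25 vs 46.00 mm²).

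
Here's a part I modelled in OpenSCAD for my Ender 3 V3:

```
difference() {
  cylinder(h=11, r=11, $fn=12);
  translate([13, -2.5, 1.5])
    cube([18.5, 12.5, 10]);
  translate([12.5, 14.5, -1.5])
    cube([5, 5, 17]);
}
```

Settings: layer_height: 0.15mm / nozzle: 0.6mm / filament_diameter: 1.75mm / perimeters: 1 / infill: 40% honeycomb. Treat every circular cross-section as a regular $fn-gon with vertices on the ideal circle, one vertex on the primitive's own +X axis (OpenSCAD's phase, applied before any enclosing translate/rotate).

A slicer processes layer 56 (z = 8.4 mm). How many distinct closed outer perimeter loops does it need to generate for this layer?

1

At z = 8.4 mm: the r=11 cylinder gives a regular 12-gon of circumradius 11 (constant along its height); the cube at (13, -2.5) (footprint 18.5×12.5) is included at this height; the cube at (12.5, 14.5) is present — its section is the full 5×5 rectangle; Subtracting the remaining from the first: starting from the r=11 cylinder, the 18.5×12.5 cube at (13, -2.5) misses the remaining region (no effect); the 5×5 cube at (12.5, 14.5) misses the remaining region (no effect) — 1 connected region. The result has 1 disconnected region.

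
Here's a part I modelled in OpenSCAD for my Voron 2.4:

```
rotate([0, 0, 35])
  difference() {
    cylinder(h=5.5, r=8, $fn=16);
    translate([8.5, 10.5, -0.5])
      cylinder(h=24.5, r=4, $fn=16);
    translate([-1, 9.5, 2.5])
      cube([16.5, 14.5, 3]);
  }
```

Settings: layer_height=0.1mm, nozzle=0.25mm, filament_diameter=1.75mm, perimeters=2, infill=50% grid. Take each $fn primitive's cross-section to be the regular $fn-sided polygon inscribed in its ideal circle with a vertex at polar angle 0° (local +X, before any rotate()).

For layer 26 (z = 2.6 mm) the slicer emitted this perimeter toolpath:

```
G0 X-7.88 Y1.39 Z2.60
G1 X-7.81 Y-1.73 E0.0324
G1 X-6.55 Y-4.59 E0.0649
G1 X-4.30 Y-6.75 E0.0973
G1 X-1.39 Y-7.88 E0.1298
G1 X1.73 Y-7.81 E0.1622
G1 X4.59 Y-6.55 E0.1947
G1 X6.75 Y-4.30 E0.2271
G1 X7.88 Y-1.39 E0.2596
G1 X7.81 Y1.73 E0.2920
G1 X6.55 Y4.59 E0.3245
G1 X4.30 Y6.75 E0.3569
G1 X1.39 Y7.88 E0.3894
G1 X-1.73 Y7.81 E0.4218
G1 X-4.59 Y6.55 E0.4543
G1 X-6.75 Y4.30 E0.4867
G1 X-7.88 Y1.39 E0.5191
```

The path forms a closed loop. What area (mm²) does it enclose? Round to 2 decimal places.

195.96 mm²

Apply the shoelace formula to the sequence of (X, Y) vertices; enclosed area = 195.96 mm².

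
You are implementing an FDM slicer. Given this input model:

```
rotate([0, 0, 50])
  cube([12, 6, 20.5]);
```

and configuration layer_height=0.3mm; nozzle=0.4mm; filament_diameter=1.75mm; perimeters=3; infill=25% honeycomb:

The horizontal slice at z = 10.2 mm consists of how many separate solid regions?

1

At z = 10.2 mm: the 12×6 cube contributes its full rectangle; (whole slice rotated 50° about Z — lengths, areas and connectivity unchanged). The result has 1 disconnected region.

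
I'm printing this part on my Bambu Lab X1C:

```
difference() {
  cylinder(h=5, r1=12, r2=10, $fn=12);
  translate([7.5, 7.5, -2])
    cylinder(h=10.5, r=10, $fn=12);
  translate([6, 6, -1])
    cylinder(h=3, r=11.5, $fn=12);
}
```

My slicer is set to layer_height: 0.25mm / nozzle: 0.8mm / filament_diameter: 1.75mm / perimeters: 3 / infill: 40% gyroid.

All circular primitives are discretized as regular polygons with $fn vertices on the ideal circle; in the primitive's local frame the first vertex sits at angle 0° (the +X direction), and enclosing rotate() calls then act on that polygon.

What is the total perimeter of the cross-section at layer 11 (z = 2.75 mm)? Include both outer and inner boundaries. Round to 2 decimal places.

At z = 2.75 mm: the cone contributes a regular 12-gon of circumradius 10.900 (interpolated between r1=12 and r2=10 at t=0.550) (perimeter = 2·12·10.900·sin(180°/12) = 67.71 mm); the cylinder at (7.5, 7.5): section is a regular 12-gon, circumradius r=10 (perimeter = 2·12·10.000·sin(180°/12) = 62.12 mm); the cylinder at (6, 6) is absent (z outside [-1, 2]); Subtracting the remaining from the first: starting from the cone, the r=10 cylinder at (7.5, 7.5) partially overlaps it — only the 121.03 mm² overlap (of its 300.00 mm²) is removed, clipping the outline — boundary = 68.86 mm. Overall, the cross-section is a single solid region. Total boundary length (outer) = 68.86 mm.

68.86 mm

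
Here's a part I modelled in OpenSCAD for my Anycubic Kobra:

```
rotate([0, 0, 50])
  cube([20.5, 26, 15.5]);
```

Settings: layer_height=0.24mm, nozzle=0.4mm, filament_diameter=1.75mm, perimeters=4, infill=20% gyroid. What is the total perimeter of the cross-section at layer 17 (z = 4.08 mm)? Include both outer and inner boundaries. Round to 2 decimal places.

93.00 mm

At z = 4.08 mm: the cube is present — its section is the full 20.5×26 rectangle (perimeter 93.00 mm); (rotated 50° about Z; rotation is an isometry so areas/perimeters/island counts are preserved). Overall, the cross-section is a single solid region. Total boundary length (outer) = 93.00 mm.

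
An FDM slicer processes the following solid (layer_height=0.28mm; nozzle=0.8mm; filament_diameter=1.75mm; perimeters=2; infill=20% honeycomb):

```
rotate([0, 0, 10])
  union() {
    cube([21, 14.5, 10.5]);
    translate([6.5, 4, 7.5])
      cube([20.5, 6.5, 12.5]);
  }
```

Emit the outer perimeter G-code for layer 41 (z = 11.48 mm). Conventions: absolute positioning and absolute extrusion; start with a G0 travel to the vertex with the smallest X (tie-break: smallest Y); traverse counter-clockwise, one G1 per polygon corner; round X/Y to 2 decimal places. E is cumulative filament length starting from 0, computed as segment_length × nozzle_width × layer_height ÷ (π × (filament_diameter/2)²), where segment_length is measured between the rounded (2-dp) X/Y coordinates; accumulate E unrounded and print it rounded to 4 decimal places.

G0 X4.58 Y11.47 Z11.48
G1 X5.71 Y5.07 E0.6052
G1 X25.90 Y8.63 E2.5145
G1 X24.77 Y15.03 E3.1197
G1 X4.58 Y11.47 E5.0290

At z = 11.48 mm: the cube is not intersected at this z (z outside [0, 10.5]); the cube at (6.5, 4) is present — its section is the full 20.5×6.5 rectangle; Merging all regions: only the 20.5×6.5 cube at (6.5, 4) is present, so the union is just that shape — 1 connected region; (whole slice rotated 10° about Z — lengths, areas and connectivity unchanged). The outline is a single polygon with 4 vertices. Extrusion per mm of travel: 0.8 × 0.28 / (π × 0.875²) = 0.093128. Accumulating E over each segment gives final E = 5.0290.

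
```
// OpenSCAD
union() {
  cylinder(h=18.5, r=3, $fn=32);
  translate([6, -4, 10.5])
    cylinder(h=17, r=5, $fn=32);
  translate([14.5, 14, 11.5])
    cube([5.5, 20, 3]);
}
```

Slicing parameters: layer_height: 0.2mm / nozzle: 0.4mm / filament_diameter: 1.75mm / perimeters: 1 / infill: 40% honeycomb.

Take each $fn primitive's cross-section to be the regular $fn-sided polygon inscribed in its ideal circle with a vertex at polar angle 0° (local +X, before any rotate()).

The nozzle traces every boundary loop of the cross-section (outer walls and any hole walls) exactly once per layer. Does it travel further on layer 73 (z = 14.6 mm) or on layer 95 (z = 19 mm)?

layer 73 (z = 14.6 mm)

Layer 73 (z = 14.6): the r=3 cylinder contributes a regular 32-gon of circumradius 3 (perimeter = 2·32·3.000·sin(180°/32) = 18.82 mm); the r=5 cylinder at (6, -4) gives a regular 32-gon of circumradius 5 (constant along its height) (perimeter = 2·32·5.000·sin(180°/32) = 31.37 mm); the cube at (14.5, 14) is absent (z outside [11.5, 14.5]); Merging all regions: the regions partially overlap (shared area 1.68 mm²), so the edge portions inside another operand are dropped and the merged outline is re-measured after clipping — boundary = 43.37 mm. So its perimeter = 43.37 mm. Layer 95 (z = 19): the cylinder is absent (z outside [0, 18.5]); the r=5 cylinder at (6, -4) gives a regular 32-gon of circumradius 5 (constant along its height) (perimeter = 2·32·5.000·sin(180°/32) = 31.37 mm); the cube at (14.5, 14) is absent (z outside [11.5, 14.5]); Combining (union): only the r=5 cylinder at (6, -4) is present, so the union is just that shape — boundary = 31.37 mm. So its perimeter = 31.37 mm. Layer 73 is larger (43.37 vs 31.37 mm).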